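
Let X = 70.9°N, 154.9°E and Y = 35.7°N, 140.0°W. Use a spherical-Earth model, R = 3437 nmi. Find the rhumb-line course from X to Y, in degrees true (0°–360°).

134.4°

Δψ = ln[tan(π/4+φ₂/2)/tan(π/4+φ₁/2)] = -1.1145
Δλ = +1.1362 rad (taken the short way round)
course = atan2(Δλ, Δψ) = 134.45°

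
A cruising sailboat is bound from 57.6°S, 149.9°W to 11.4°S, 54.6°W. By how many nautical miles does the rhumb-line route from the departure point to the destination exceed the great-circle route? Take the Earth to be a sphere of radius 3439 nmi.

Great circle: cos σ = sin φ₁ sin φ₂ + cos φ₁ cos φ₂ cos Δλ,  σ = 1.4521 rad → d_gc = 4993.9 nmi
Rhumb line: Δψ = +1.0358, q = Δφ/Δψ = 0.7785, d_rh = R√(Δφ²+q²Δλ²) = 5245.9 nmi
Excess = 5245.9 − 4993.9 = 252.0 ≈ 252 nmi

252 nmi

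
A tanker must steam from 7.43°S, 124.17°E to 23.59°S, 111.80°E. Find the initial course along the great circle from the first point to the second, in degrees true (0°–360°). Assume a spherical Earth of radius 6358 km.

214.9°

θ = atan2( sin Δλ·cos φ₂ ,  cos φ₁ sin φ₂ − sin φ₁ cos φ₂ cos Δλ )
  = atan2(-0.1963, -0.2811) = 214.93°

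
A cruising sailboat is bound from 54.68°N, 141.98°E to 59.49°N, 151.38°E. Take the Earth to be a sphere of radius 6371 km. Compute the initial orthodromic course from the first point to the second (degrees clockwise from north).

42.8°

N = sin Δλ·cos φ₂ = +0.0829;  D = cos φ₁ sin φ₂ − sin φ₁ cos φ₂ cos Δλ = +0.0894
initial course = atan2(N, D) = 42.84°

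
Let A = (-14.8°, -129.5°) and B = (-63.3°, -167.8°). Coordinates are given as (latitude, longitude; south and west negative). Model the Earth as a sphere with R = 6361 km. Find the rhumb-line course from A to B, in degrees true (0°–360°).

Meridional parts: M(φ₁)=-0.2612, M(φ₂)=-1.4384 → ΔM = -1.1772;  Δλ = -0.6685 rad
tan C = Δλ / ΔM = +0.5679 → C = 209.59°

209.6°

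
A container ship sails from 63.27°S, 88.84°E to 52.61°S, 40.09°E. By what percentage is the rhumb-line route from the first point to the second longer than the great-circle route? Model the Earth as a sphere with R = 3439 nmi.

2.2%

Great circle: σ = 0.4741 rad → d_gc = Rσ = 1630.5 nmi
Rhumb: Δφ = +0.1861, Δλ = -0.8508, Δψ = +0.3536, q = Δφ/Δψ = 0.5261 → d_rh = R√(Δφ²+q²Δλ²) = 1667.1 nmi
Excess = (1667.1 − 1630.5) / 1630.5 = 36.6 / 1630.5 = 2.24% ≈ 2.2%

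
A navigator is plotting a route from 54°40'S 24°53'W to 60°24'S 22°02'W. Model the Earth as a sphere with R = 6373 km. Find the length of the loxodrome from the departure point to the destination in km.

660 km

Δψ = ln[tan(π/4+φ₂/2)/tan(π/4+φ₁/2)] = -0.1869;  Δφ = -0.1001 rad,  Δλ = +0.0497 rad
q = Δφ/Δψ = 0.5355
d = R·√(Δφ² + q²Δλ²) = 6373·0.10355 = 660 km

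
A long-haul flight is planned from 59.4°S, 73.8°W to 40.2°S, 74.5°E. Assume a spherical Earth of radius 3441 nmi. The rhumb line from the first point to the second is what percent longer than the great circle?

24.6%

Great circle: σ = 1.3441 rad → d_gc = Rσ = 4625.0 nmi
Rhumb: Δφ = +0.3351, Δλ = +2.5883, Δψ = +0.5287, q = Δφ/Δψ = 0.6338 → d_rh = R√(Δφ²+q²Δλ²) = 5761.4 nmi
Excess = (5761.4 − 4625.0) / 4625.0 = 1136.4 / 4625.0 = 24.57% ≈ 24.6%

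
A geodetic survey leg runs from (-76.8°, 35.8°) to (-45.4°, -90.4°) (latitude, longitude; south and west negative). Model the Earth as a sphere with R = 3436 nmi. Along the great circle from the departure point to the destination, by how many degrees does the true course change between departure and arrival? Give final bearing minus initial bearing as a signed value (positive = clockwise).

At departure: θ₁ = atan2(sin Δλ cos φ₂, cos φ₁ sin φ₂ − sin φ₁ cos φ₂ cos Δλ) = 225.01°
At arrival: θ₂ = atan2(sin Δλ cos φ₁, −cos φ₂ sin φ₁ + sin φ₂ cos φ₁ cos Δλ) = 346.70°
Δθ = θ₂ − θ₁ = +121.7°

+121.7°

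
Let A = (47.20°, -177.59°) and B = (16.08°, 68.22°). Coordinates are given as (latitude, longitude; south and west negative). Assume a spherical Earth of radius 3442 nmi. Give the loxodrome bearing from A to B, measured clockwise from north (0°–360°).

251.9°

Δψ = ln[tan(π/4+φ₂/2)/tan(π/4+φ₁/2)] = -0.6524
Δλ = -1.9930 rad (taken the short way round)
course = atan2(Δλ, Δψ) = 251.88°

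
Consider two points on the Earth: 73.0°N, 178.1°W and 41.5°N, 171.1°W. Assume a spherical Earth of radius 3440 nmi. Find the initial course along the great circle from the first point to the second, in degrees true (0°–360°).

θ = atan2( sin Δλ·cos φ₂ ,  cos φ₁ sin φ₂ − sin φ₁ cos φ₂ cos Δλ )
  = atan2(+0.0913, -0.5172) = 169.99°

170.0°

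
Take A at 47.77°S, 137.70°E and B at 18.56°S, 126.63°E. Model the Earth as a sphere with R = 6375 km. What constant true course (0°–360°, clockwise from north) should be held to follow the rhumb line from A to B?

342.7°

Δψ = ln[tan(π/4+φ₂/2)/tan(π/4+φ₁/2)] = +0.6217
Δλ = -0.1932 rad (taken the short way round)
course = atan2(Δλ, Δψ) = 342.74°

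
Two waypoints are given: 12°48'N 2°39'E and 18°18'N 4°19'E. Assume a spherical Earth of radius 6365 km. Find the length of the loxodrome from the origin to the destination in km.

636 km

Δψ = ln[tan(π/4+φ₂/2)/tan(π/4+φ₁/2)] = +0.0997;  Δφ = +0.0960 rad,  Δλ = +0.0291 rad
q = Δφ/Δψ = 0.9630
d = R·√(Δφ² + q²Δλ²) = 6365·0.10000 = 636 km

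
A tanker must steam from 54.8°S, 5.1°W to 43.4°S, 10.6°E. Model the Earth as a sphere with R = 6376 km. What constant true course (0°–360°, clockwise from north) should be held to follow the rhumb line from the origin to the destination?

41.9°

Δψ = ln[tan(π/4+φ₂/2)/tan(π/4+φ₁/2)] = +0.3057
Δλ = +0.2740 rad (taken the short way round)
course = atan2(Δλ, Δψ) = 41.87°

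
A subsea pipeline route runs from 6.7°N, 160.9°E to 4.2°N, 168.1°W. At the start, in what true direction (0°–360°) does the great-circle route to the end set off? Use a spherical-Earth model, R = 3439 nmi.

N = sin Δλ·cos φ₂ = +0.5137;  D = cos φ₁ sin φ₂ − sin φ₁ cos φ₂ cos Δλ = -0.0270
initial course = atan2(N, D) = 93.01°

93.0°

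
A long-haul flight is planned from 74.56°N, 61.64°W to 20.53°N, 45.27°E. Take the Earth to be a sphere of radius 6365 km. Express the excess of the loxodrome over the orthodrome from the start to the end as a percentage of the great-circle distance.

Great circle: σ = 1.3021 rad → d_gc = Rσ = 8287.6 km
Rhumb: Δφ = -0.9430, Δλ = +1.8659, Δψ = -1.6321, q = Δφ/Δψ = 0.5778 → d_rh = R√(Δφ²+q²Δλ²) = 9116.8 km
Excess = (9116.8 − 8287.6) / 8287.6 = 829.2 / 8287.6 = 10.01% ≈ 10.0%

10.0%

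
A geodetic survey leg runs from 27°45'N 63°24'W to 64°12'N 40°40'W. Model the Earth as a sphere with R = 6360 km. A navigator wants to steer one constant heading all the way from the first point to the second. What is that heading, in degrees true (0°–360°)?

Δψ = ln[tan(π/4+φ₂/2)/tan(π/4+φ₁/2)] = +0.9694
Δλ = +0.3968 rad (taken the short way round)
course = atan2(Δλ, Δψ) = 22.26°

22.3°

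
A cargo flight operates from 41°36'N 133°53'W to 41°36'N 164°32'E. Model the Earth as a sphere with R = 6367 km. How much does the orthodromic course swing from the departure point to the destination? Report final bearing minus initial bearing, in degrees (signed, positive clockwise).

Initial bearing θ₁ = atan2(sin Δλ cos φ₂, cos φ₁ sin φ₂ − sin φ₁ cos φ₂ cos Δλ) = 291.59°
Final bearing θ₂ = (initial bearing from the destination back to the start) + 180° = 248.41°
Δθ = θ₂ − θ₁ = -43.2°

-43.2°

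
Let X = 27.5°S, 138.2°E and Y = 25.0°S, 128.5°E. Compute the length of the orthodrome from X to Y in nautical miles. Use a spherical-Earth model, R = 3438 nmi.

Haversine: a = sin²(Δφ/2)+cos φ₁ cos φ₂ sin²(Δλ/2) = 0.00622;  σ = 2·atan2(√a,√(1−a))
σ = 9.049° → d = Rσ = 3438·0.15793 = 543 nmi

543 nmi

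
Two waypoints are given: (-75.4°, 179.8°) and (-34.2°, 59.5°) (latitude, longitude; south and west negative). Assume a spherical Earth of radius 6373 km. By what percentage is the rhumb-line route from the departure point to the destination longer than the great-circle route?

Great circle: σ = 1.1166 rad → d_gc = Rσ = 7116.0 km
Rhumb: Δφ = +0.7191, Δλ = -2.0996, Δψ = +1.4190, q = Δφ/Δψ = 0.5067 → d_rh = R√(Δφ²+q²Δλ²) = 8183.9 km
Excess = (8183.9 − 7116.0) / 7116.0 = 1067.9 / 7116.0 = 15.01% ≈ 15.0%

15.0%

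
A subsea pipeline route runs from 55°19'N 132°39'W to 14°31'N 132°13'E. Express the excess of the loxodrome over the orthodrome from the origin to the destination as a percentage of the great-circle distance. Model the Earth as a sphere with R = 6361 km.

Great circle: σ = 1.4133 rad → d_gc = Rσ = 8990.1 km
Rhumb: Δφ = -0.7121, Δλ = -1.6604, Δψ = -0.9078, q = Δφ/Δψ = 0.7844 → d_rh = R√(Δφ²+q²Δλ²) = 9442.3 km
Excess = (9442.3 − 8990.1) / 8990.1 = 452.2 / 8990.1 = 5.03% ≈ 5.0%

5.0%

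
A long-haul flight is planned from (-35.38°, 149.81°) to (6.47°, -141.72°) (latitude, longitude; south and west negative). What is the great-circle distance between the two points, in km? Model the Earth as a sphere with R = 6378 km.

8525 km

Haversine: a = sin²(Δφ/2)+cos φ₁ cos φ₂ sin²(Δλ/2) = 0.38397;  σ = 2·atan2(√a,√(1−a))
σ = 76.581° → d = Rσ = 6378·1.33659 = 8525 km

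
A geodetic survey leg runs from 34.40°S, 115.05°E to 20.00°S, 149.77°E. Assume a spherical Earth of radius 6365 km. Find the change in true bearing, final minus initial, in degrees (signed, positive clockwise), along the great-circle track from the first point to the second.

At departure: θ₁ = atan2(sin Δλ cos φ₂, cos φ₁ sin φ₂ − sin φ₁ cos φ₂ cos Δλ) = 73.93°
At arrival: θ₂ = atan2(sin Δλ cos φ₁, −cos φ₂ sin φ₁ + sin φ₂ cos φ₁ cos Δλ) = 57.54°
Δθ = θ₂ − θ₁ = -16.4°

-16.4°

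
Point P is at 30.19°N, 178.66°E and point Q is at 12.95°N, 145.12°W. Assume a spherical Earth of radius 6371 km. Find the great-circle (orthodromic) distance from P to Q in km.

4181 km

cos σ = sin φ₁ sin φ₂ + cos φ₁ cos φ₂ cos Δλ
      = sin(30.19°)sin(12.95°) + cos(30.19°)cos(12.95°)cos(36.22°) = 0.7923
σ = 37.600° → d = Rσ = 6371·0.65625 = 4181 km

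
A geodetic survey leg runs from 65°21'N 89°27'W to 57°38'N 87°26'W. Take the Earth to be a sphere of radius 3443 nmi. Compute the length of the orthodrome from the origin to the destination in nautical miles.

cos σ = sin φ₁ sin φ₂ + cos φ₁ cos φ₂ cos Δλ
      = sin(65.35°)sin(57.63°) + cos(65.35°)cos(57.63°)cos(2.02°) = 0.9908
σ = 7.775° → d = Rσ = 3443·0.13571 = 467 nmi

467 nmi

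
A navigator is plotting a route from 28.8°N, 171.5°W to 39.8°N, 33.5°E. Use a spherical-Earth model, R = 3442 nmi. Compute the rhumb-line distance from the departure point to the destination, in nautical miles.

Rhumb course C = atan2(Δλ, Δψ) with Δψ = ln[tan(π/4+φ₂/2)/tan(π/4+φ₁/2)] = +0.2331, Δλ = -2.7053 → C = 274.92°
d = R·|Δφ| / |cos C| = 3442·0.19199 / 0.08585 = 7698 nmi

7698 nmi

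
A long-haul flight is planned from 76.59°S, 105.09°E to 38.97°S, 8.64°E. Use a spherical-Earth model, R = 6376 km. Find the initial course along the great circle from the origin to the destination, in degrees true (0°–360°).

253.4°

N = sin Δλ·cos φ₂ = -0.7726;  D = cos φ₁ sin φ₂ − sin φ₁ cos φ₂ cos Δλ = -0.2308
initial course = atan2(N, D) = 253.37°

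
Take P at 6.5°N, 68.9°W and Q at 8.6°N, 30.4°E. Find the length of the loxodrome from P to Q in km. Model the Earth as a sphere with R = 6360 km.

Δψ = ln[tan(π/4+φ₂/2)/tan(π/4+φ₁/2)] = +0.0370;  Δφ = +0.0367 rad,  Δλ = +1.7331 rad
q = Δφ/Δψ = 0.9913
d = R·√(Δφ² + q²Δλ²) = 6360·1.71838 = 10929 km

10929 km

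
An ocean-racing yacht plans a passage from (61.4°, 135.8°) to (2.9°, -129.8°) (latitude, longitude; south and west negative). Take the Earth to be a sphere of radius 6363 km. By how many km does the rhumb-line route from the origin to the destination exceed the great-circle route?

Great circle: cos σ = sin φ₁ sin φ₂ + cos φ₁ cos φ₂ cos Δλ,  σ = 1.5631 rad → d_gc = 9945.7 km
Rhumb line: Δψ = -1.3163, q = Δφ/Δψ = 0.7757, d_rh = R√(Δφ²+q²Δλ²) = 10408.6 km
Excess = 10408.6 − 9945.7 = 462.9 ≈ 463 km

463 km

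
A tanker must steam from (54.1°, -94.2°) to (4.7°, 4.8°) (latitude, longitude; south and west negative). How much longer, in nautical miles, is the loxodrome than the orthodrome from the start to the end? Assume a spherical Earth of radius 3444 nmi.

242 nmi

Great circle: cos σ = sin φ₁ sin φ₂ + cos φ₁ cos φ₂ cos Δλ,  σ = 1.5958 rad → d_gc = 5496.1 nmi
Rhumb line: Δψ = -1.0450, q = Δφ/Δψ = 0.8250, d_rh = R√(Δφ²+q²Δλ²) = 5737.8 nmi
Excess = 5737.8 − 5496.1 = 241.7 ≈ 242 nmi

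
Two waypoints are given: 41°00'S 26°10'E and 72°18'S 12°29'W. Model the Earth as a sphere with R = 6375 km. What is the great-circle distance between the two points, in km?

4057 km

Haversine: a = sin²(Δφ/2)+cos φ₁ cos φ₂ sin²(Δλ/2) = 0.09790;  σ = 2·atan2(√a,√(1−a))
σ = 36.467° → d = Rσ = 6375·0.63646 = 4057 km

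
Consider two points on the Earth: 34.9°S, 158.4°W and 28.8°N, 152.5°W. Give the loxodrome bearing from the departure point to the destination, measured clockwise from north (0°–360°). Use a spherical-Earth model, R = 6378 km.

5.0°

Δψ = ln[tan(π/4+φ₂/2)/tan(π/4+φ₁/2)] = +1.1760
Δλ = +0.1030 rad (taken the short way round)
course = atan2(Δλ, Δψ) = 5.00°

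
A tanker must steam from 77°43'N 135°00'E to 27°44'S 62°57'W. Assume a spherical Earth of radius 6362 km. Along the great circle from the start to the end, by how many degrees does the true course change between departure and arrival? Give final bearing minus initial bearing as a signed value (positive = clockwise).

+154.5°

Initial bearing θ₁ = atan2(sin Δλ cos φ₂, cos φ₁ sin φ₂ − sin φ₁ cos φ₂ cos Δλ) = 20.65°
Final bearing θ₂ = (initial bearing from the destination back to the start) + 180° = 175.14°
Δθ = θ₂ − θ₁ = +154.5°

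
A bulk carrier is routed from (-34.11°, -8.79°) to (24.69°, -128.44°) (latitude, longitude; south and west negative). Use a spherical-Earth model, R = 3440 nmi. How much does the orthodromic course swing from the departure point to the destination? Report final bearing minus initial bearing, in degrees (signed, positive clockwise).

At departure: θ₁ = atan2(sin Δλ cos φ₂, cos φ₁ sin φ₂ − sin φ₁ cos φ₂ cos Δλ) = 276.77°
At arrival: θ₂ = atan2(sin Δλ cos φ₁, −cos φ₂ sin φ₁ + sin φ₂ cos φ₁ cos Δλ) = 295.19°
Δθ = θ₂ − θ₁ = +18.4°

+18.4°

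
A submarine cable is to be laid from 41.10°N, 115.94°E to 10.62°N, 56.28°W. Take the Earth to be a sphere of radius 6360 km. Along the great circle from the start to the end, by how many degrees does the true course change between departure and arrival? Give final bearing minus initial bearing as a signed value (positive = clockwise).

-162.9°

Initial bearing θ₁ = atan2(sin Δλ cos φ₂, cos φ₁ sin φ₂ − sin φ₁ cos φ₂ cos Δλ) = 350.31°
Final bearing θ₂ = (initial bearing from the destination back to the start) + 180° = 187.42°
Δθ = θ₂ − θ₁ = -162.9°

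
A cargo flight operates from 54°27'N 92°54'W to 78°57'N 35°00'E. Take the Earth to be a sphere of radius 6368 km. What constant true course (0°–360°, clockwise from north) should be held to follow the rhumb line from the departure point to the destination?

Meridional parts: M(φ₁)=+1.1376, M(φ₂)=+2.3358 → ΔM = +1.1982;  Δλ = +2.2323 rad
tan C = Δλ / ΔM = +1.8630 → C = 61.77°

61.8°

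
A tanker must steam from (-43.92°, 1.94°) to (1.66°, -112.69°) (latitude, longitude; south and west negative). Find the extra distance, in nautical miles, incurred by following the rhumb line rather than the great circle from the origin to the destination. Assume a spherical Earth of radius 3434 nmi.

246 nmi

Great circle: cos σ = sin φ₁ sin φ₂ + cos φ₁ cos φ₂ cos Δλ,  σ = 1.8967 rad → d_gc = 6513.3 nmi
Rhumb line: Δψ = +0.8839, q = Δφ/Δψ = 0.9000, d_rh = R√(Δφ²+q²Δλ²) = 6759.7 nmi
Excess = 6759.7 − 6513.3 = 246.4 ≈ 246 nmi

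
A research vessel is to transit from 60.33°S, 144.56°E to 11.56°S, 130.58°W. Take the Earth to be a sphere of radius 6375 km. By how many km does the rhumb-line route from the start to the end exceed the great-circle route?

Great circle: cos σ = sin φ₁ sin φ₂ + cos φ₁ cos φ₂ cos Δλ,  σ = 1.3515 rad → d_gc = 8615.6 km
Rhumb line: Δψ = +1.1254, q = Δφ/Δψ = 0.7564, d_rh = R√(Δφ²+q²Δλ²) = 8969.2 km
Excess = 8969.2 − 8615.6 = 353.6 ≈ 354 km

354 km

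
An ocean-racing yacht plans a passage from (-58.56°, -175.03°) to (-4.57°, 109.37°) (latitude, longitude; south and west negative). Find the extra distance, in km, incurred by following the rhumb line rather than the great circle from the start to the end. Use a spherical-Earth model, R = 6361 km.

230 km

Great circle: cos σ = sin φ₁ sin φ₂ + cos φ₁ cos φ₂ cos Δλ,  σ = 1.3722 rad → d_gc = 8728.6 km
Rhumb line: Δψ = +1.1879, q = Δφ/Δψ = 0.7932, d_rh = R√(Δφ²+q²Δλ²) = 8958.5 km
Excess = 8958.5 − 8728.6 = 229.9 ≈ 230 km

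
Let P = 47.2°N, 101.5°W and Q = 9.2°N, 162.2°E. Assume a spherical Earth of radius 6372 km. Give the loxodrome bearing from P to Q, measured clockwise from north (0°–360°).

245.2°

Δψ = ln[tan(π/4+φ₂/2)/tan(π/4+φ₁/2)] = -0.7755
Δλ = -1.6808 rad (taken the short way round)
course = atan2(Δλ, Δψ) = 245.23°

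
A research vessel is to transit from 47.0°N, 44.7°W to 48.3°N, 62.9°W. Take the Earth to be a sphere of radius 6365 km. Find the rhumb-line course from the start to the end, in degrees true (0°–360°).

276.1°

Meridional parts: M(φ₁)=+0.9316, M(φ₂)=+0.9653 → ΔM = +0.0337;  Δλ = -0.3176 rad
tan C = Δλ / ΔM = -9.4305 → C = 276.05°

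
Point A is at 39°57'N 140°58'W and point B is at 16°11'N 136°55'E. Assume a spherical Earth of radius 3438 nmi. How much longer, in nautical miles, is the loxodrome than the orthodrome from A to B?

104 nmi

Great circle: cos σ = sin φ₁ sin φ₂ + cos φ₁ cos φ₂ cos Δλ,  σ = 1.2871 rad → d_gc = 4424.9 nmi
Rhumb line: Δψ = -0.4755, q = Δφ/Δψ = 0.8724, d_rh = R√(Δφ²+q²Δλ²) = 4528.9 nmi
Excess = 4528.9 − 4424.9 = 104.0 ≈ 104 nmi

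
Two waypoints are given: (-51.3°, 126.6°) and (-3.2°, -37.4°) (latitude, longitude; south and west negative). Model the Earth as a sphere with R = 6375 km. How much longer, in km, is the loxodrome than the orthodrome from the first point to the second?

2588 km

Great circle: cos σ = sin φ₁ sin φ₂ + cos φ₁ cos φ₂ cos Δλ,  σ = 2.1610 rad → d_gc = 13776.3 km
Rhumb line: Δψ = +0.9906, q = Δφ/Δψ = 0.8475, d_rh = R√(Δφ²+q²Δλ²) = 16364.2 km
Excess = 16364.2 − 13776.3 = 2587.9 ≈ 2588 km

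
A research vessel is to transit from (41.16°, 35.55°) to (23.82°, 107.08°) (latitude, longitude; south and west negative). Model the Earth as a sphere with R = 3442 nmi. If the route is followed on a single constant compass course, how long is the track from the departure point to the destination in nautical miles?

3747 nmi

Δψ = ln[tan(π/4+φ₂/2)/tan(π/4+φ₁/2)] = -0.3613;  Δφ = -0.3026 rad,  Δλ = +1.2484 rad
q = Δφ/Δψ = 0.8376
d = R·√(Δφ² + q²Δλ²) = 3442·1.08863 = 3747 nmi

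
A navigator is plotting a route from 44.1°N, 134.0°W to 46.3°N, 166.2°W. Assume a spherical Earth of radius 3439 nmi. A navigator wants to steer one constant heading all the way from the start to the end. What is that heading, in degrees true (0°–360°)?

Meridional parts: M(φ₁)=+0.8593, M(φ₂)=+0.9138 → ΔM = +0.0545;  Δλ = -0.5620 rad
tan C = Δλ / ΔM = -10.3114 → C = 275.54°

275.5°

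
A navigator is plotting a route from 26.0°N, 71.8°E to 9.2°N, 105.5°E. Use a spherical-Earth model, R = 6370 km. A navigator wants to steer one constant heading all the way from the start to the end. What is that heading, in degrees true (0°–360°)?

117.7°

Δψ = ln[tan(π/4+φ₂/2)/tan(π/4+φ₁/2)] = -0.3089
Δλ = +0.5882 rad (taken the short way round)
course = atan2(Δλ, Δψ) = 117.71°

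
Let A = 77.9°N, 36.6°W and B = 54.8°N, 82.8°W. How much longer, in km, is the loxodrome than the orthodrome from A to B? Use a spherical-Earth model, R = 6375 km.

Great circle: cos σ = sin φ₁ sin φ₂ + cos φ₁ cos φ₂ cos Δλ,  σ = 0.4894 rad → d_gc = 3119.8 km
Rhumb line: Δψ = -1.0963, q = Δφ/Δψ = 0.3678, d_rh = R√(Δφ²+q²Δλ²) = 3190.6 km
Excess = 3190.6 − 3119.8 = 70.8 ≈ 71 km

71 km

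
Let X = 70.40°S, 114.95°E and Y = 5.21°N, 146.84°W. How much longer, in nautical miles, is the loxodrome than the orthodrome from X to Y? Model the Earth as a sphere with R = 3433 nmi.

329 nmi

Great circle: cos σ = sin φ₁ sin φ₂ + cos φ₁ cos φ₂ cos Δλ,  σ = 1.7044 rad → d_gc = 5851.4 nmi
Rhumb line: Δψ = +1.8471, q = Δφ/Δψ = 0.7144, d_rh = R√(Δφ²+q²Δλ²) = 6180.5 nmi
Excess = 6180.5 − 5851.4 = 329.1 ≈ 329 nmi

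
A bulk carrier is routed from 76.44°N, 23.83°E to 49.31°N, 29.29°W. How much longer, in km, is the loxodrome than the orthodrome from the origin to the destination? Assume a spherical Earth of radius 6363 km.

109 km

Great circle: cos σ = sin φ₁ sin φ₂ + cos φ₁ cos φ₂ cos Δλ,  σ = 0.5937 rad → d_gc = 3778.0 km
Rhumb line: Δψ = -1.1375, q = Δφ/Δψ = 0.4163, d_rh = R√(Δφ²+q²Δλ²) = 3886.9 km
Excess = 3886.9 − 3778.0 = 108.9 ≈ 109 km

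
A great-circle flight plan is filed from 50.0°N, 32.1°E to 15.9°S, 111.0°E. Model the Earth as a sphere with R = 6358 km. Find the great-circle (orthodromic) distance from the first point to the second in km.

10566 km

Haversine: a = sin²(Δφ/2)+cos φ₁ cos φ₂ sin²(Δλ/2) = 0.54542;  σ = 2·atan2(√a,√(1−a))
σ = 95.212° → d = Rσ = 6358·1.66177 = 10566 km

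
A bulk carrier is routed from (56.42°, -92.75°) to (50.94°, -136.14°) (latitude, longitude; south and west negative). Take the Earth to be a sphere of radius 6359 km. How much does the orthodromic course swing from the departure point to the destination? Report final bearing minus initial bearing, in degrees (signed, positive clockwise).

At departure: θ₁ = atan2(sin Δλ cos φ₂, cos φ₁ sin φ₂ − sin φ₁ cos φ₂ cos Δλ) = 276.32°
At arrival: θ₂ = atan2(sin Δλ cos φ₁, −cos φ₂ sin φ₁ + sin φ₂ cos φ₁ cos Δλ) = 240.74°
Δθ = θ₂ − θ₁ = -35.6°

-35.6°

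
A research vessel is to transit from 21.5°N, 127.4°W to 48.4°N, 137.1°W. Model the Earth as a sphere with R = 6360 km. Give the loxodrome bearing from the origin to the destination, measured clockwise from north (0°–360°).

343.8°

Δψ = ln[tan(π/4+φ₂/2)/tan(π/4+φ₁/2)] = +0.5836
Δλ = -0.1693 rad (taken the short way round)
course = atan2(Δλ, Δψ) = 343.82°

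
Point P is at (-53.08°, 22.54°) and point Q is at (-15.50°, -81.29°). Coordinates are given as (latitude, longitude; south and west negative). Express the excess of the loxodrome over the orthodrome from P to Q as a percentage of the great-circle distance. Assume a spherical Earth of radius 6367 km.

6.0%

Great circle: σ = 1.4954 rad → d_gc = Rσ = 9521.5 km
Rhumb: Δφ = +0.6559, Δλ = -1.8122, Δψ = +0.8233, q = Δφ/Δψ = 0.7967 → d_rh = R√(Δφ²+q²Δλ²) = 10096.5 km
Excess = (10096.5 − 9521.5) / 9521.5 = 575.0 / 9521.5 = 6.04% ≈ 6.0%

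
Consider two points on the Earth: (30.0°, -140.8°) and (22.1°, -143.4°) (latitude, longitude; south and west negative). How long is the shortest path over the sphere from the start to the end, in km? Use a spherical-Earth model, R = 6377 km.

917 km

cos σ = sin φ₁ sin φ₂ + cos φ₁ cos φ₂ cos Δλ
      = sin(30.00°)sin(22.10°) + cos(30.00°)cos(22.10°)cos(-2.60°) = 0.9897
σ = 8.237° → d = Rσ = 6377·0.14377 = 917 km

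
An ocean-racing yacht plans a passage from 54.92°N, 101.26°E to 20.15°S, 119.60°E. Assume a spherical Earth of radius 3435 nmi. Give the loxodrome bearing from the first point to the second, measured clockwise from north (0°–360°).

Δψ = ln[tan(π/4+φ₂/2)/tan(π/4+φ₁/2)] = -1.5110
Δλ = +0.3201 rad (taken the short way round)
course = atan2(Δλ, Δψ) = 168.04°

168.0°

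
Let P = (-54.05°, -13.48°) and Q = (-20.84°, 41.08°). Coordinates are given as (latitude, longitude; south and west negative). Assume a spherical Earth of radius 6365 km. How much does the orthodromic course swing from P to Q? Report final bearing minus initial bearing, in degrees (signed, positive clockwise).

At departure: θ₁ = atan2(sin Δλ cos φ₂, cos φ₁ sin φ₂ − sin φ₁ cos φ₂ cos Δλ) = 73.20°
At arrival: θ₂ = atan2(sin Δλ cos φ₁, −cos φ₂ sin φ₁ + sin φ₂ cos φ₁ cos Δλ) = 36.97°
Δθ = θ₂ − θ₁ = -36.2°

-36.2°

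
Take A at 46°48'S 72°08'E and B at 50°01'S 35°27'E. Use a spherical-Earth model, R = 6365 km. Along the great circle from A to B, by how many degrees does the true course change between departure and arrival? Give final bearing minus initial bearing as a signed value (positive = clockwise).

+27.9°

At departure: θ₁ = atan2(sin Δλ cos φ₂, cos φ₁ sin φ₂ − sin φ₁ cos φ₂ cos Δλ) = 248.80°
At arrival: θ₂ = atan2(sin Δλ cos φ₁, −cos φ₂ sin φ₁ + sin φ₂ cos φ₁ cos Δλ) = 276.66°
Δθ = θ₂ − θ₁ = +27.9°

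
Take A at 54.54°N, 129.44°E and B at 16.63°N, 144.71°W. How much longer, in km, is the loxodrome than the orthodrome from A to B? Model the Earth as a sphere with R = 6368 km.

Great circle: cos σ = sin φ₁ sin φ₂ + cos φ₁ cos φ₂ cos Δλ,  σ = 1.2939 rad → d_gc = 8239.8 km
Rhumb line: Δψ = -0.8459, q = Δφ/Δψ = 0.7822, d_rh = R√(Δφ²+q²Δλ²) = 8570.5 km
Excess = 8570.5 − 8239.8 = 330.7 ≈ 331 km

331 km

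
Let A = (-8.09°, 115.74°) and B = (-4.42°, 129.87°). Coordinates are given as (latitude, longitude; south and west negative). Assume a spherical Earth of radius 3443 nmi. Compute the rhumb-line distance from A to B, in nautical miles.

872 nmi

Δψ = ln[tan(π/4+φ₂/2)/tan(π/4+φ₁/2)] = +0.0644;  Δφ = +0.0641 rad,  Δλ = +0.2466 rad
q = Δφ/Δψ = 0.9939
d = R·√(Δφ² + q²Δλ²) = 3443·0.25334 = 872 nmi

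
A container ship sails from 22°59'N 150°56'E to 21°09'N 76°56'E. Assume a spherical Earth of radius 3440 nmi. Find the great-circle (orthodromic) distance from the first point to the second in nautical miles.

4072 nmi

Haversine: a = sin²(Δφ/2)+cos φ₁ cos φ₂ sin²(Δλ/2) = 0.31123;  σ = 2·atan2(√a,√(1−a))
σ = 67.818° → d = Rσ = 3440·1.18365 = 4072 nmi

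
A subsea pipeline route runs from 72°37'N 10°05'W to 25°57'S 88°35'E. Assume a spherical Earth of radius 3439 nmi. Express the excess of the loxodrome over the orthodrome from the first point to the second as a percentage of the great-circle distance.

4.2%

Great circle: σ = 2.0466 rad → d_gc = Rσ = 7038.4 nmi
Rhumb: Δφ = -1.7203, Δλ = +1.7221, Δψ = -2.3474, q = Δφ/Δψ = 0.7329 → d_rh = R√(Δφ²+q²Δλ²) = 7337.4 nmi
Excess = (7337.4 − 7038.4) / 7038.4 = 299.0 / 7038.4 = 4.248% ≈ 4.2%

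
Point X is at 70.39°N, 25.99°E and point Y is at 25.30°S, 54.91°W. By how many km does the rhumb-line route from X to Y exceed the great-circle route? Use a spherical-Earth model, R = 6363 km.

306 km

Great circle: cos σ = sin φ₁ sin φ₂ + cos φ₁ cos φ₂ cos Δλ,  σ = 1.9333 rad → d_gc = 12301.4 km
Rhumb line: Δψ = -2.2122, q = Δφ/Δψ = 0.7550, d_rh = R√(Δφ²+q²Δλ²) = 12607.1 km
Excess = 12607.1 − 12301.4 = 305.7 ≈ 306 km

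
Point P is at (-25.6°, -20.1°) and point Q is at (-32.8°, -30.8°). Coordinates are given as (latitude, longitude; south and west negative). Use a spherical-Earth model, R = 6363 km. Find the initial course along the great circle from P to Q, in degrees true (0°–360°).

229.9°

θ = atan2( sin Δλ·cos φ₂ ,  cos φ₁ sin φ₂ − sin φ₁ cos φ₂ cos Δλ )
  = atan2(-0.1561, -0.1316) = 229.85°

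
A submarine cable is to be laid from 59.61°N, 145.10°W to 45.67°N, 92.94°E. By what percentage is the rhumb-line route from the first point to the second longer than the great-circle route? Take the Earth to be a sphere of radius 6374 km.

15.4%

Great circle: σ = 1.1264 rad → d_gc = Rσ = 7179.6 km
Rhumb: Δφ = -0.2433, Δλ = -2.1286, Δψ = -0.4054, q = Δφ/Δψ = 0.6001 → d_rh = R√(Δφ²+q²Δλ²) = 8288.7 km
Excess = (8288.7 − 7179.6) / 7179.6 = 1109.1 / 7179.6 = 15.448% ≈ 15.4%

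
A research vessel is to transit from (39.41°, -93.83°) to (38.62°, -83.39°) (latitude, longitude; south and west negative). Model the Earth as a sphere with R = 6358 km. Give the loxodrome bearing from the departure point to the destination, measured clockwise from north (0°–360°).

Δψ = ln[tan(π/4+φ₂/2)/tan(π/4+φ₁/2)] = -0.0177
Δλ = +0.1822 rad (taken the short way round)
course = atan2(Δλ, Δψ) = 95.56°

95.6°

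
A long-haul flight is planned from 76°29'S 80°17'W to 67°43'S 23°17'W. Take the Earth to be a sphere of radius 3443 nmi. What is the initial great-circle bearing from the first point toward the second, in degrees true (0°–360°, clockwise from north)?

θ = atan2( sin Δλ·cos φ₂ ,  cos φ₁ sin φ₂ − sin φ₁ cos φ₂ cos Δλ )
  = atan2(+0.3180, -0.0155) = 92.79°

92.8°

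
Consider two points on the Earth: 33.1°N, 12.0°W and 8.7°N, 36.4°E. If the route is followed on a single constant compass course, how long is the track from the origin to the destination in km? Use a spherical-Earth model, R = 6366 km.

5665 km

Rhumb course C = atan2(Δλ, Δψ) with Δψ = ln[tan(π/4+φ₂/2)/tan(π/4+φ₁/2)] = -0.4604, Δλ = +0.8447 → C = 118.59°
d = R·|Δφ| / |cos C| = 6366·0.42586 / 0.47854 = 5665 km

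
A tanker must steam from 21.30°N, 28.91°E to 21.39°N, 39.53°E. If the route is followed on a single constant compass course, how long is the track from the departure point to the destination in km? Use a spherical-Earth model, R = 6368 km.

Δψ = ln[tan(π/4+φ₂/2)/tan(π/4+φ₁/2)] = +0.0017;  Δφ = +0.0016 rad,  Δλ = +0.1854 rad
q = Δφ/Δψ = 0.9314
d = R·√(Δφ² + q²Δλ²) = 6368·0.17265 = 1099 km

1099 km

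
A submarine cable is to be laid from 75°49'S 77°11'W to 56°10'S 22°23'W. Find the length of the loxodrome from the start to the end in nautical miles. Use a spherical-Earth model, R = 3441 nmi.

Δψ = ln[tan(π/4+φ₂/2)/tan(π/4+φ₁/2)] = +0.8939;  Δφ = +0.3430 rad,  Δλ = +0.9564 rad
q = Δφ/Δψ = 0.3837
d = R·√(Δφ² + q²Δλ²) = 3441·0.50226 = 1728 nmi

1728 nmi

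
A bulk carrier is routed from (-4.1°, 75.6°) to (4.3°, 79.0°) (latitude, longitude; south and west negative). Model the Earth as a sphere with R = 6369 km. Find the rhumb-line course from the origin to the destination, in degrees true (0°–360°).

Δψ = ln[tan(π/4+φ₂/2)/tan(π/4+φ₁/2)] = +0.1467
Δλ = +0.0593 rad (taken the short way round)
course = atan2(Δλ, Δψ) = 22.02°

22.0°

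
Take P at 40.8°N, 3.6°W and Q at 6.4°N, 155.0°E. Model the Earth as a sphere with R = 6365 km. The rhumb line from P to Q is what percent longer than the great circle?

Great circle: σ = 2.2492 rad → d_gc = Rσ = 14316.4 km
Rhumb: Δφ = -0.6004, Δλ = +2.7681, Δψ = -0.6693, q = Δφ/Δψ = 0.8970 → d_rh = R√(Δφ²+q²Δλ²) = 16260.2 km
Excess = (16260.2 − 14316.4) / 14316.4 = 1943.8 / 14316.4 = 13.58% ≈ 13.6%

13.6%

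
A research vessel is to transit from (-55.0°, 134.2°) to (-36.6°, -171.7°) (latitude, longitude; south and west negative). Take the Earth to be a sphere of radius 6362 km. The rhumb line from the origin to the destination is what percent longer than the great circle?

2.0%

Great circle: σ = 0.7099 rad → d_gc = Rσ = 4516.6 km
Rhumb: Δφ = +0.3211, Δλ = +0.9442, Δψ = +0.4670, q = Δφ/Δψ = 0.6877 → d_rh = R√(Δφ²+q²Δλ²) = 4608.8 km
Excess = (4608.8 − 4516.6) / 4516.6 = 92.2 / 4516.6 = 2.04% ≈ 2.0%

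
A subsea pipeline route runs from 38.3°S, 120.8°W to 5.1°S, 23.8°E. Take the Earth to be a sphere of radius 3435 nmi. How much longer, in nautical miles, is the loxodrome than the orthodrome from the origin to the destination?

621 nmi

Great circle: cos σ = sin φ₁ sin φ₂ + cos φ₁ cos φ₂ cos Δλ,  σ = 2.1921 rad → d_gc = 7529.7 nmi
Rhumb line: Δψ = +0.6355, q = Δφ/Δψ = 0.9118, d_rh = R√(Δφ²+q²Δλ²) = 8151.0 nmi
Excess = 8151.0 − 7529.7 = 621.3 ≈ 621 nmi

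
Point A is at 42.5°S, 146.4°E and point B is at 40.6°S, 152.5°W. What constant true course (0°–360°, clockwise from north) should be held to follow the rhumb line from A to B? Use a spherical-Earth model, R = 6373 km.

87.6°

Meridional parts: M(φ₁)=-0.8210, M(φ₂)=-0.7766 → ΔM = +0.0443;  Δλ = +1.0664 rad
tan C = Δλ / ΔM = +24.0634 → C = 87.62°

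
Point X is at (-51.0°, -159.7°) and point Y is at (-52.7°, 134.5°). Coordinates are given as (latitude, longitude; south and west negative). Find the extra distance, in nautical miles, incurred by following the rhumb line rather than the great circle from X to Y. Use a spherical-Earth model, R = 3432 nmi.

86 nmi

Great circle: cos σ = sin φ₁ sin φ₂ + cos φ₁ cos φ₂ cos Δλ,  σ = 0.6848 rad → d_gc = 2350.3 nmi
Rhumb line: Δψ = -0.0480, q = Δφ/Δψ = 0.6176, d_rh = R√(Δφ²+q²Δλ²) = 2436.4 nmi
Excess = 2436.4 − 2350.3 = 86.1 ≈ 86 nmi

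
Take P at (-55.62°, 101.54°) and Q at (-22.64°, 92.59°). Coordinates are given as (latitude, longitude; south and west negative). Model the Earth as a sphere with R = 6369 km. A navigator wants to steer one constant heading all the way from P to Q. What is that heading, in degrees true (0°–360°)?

Meridional parts: M(φ₁)=-1.1732, M(φ₂)=-0.4058 → ΔM = +0.7674;  Δλ = -0.1562 rad
tan C = Δλ / ΔM = -0.2036 → C = 348.49°

348.5°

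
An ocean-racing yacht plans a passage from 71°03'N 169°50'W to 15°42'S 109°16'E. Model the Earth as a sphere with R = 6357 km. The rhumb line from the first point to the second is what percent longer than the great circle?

3.1%

Great circle: σ = 1.7788 rad → d_gc = Rσ = 11307.7 km
Rhumb: Δφ = -1.5141, Δλ = -1.4120, Δψ = -2.0679, q = Δφ/Δψ = 0.7322 → d_rh = R√(Δφ²+q²Δλ²) = 11654.6 km
Excess = (11654.6 − 11307.7) / 11307.7 = 346.9 / 11307.7 = 3.07% ≈ 3.1%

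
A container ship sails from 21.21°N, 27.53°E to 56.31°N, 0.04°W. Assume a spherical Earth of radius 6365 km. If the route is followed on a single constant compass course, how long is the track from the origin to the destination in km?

4527 km

Rhumb course C = atan2(Δλ, Δψ) with Δψ = ln[tan(π/4+φ₂/2)/tan(π/4+φ₁/2)] = +0.8158, Δλ = -0.4812 → C = 329.47°
d = R·|Δφ| / |cos C| = 6365·0.61261 / 0.86134 = 4527 km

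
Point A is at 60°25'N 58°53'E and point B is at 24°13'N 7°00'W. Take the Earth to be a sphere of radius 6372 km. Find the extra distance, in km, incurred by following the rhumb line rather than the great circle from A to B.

182 km

Great circle: cos σ = sin φ₁ sin φ₂ + cos φ₁ cos φ₂ cos Δλ,  σ = 0.9995 rad → d_gc = 6369.1 km
Rhumb line: Δψ = -0.8958, q = Δφ/Δψ = 0.7053, d_rh = R√(Δφ²+q²Δλ²) = 6551.0 km
Excess = 6551.0 − 6369.1 = 181.9 ≈ 182 km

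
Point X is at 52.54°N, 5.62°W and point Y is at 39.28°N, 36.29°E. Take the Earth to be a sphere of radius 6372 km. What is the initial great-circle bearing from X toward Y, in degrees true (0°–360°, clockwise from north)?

97.9°

N = sin Δλ·cos φ₂ = +0.5170;  D = cos φ₁ sin φ₂ − sin φ₁ cos φ₂ cos Δλ = -0.0722
initial course = atan2(N, D) = 97.95°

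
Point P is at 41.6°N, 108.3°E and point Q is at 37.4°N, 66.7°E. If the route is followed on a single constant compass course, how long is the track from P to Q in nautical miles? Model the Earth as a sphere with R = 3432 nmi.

1938 nmi

Rhumb course C = atan2(Δλ, Δψ) with Δψ = ln[tan(π/4+φ₂/2)/tan(π/4+φ₁/2)] = -0.0950, Δλ = -0.7261 → C = 262.54°
d = R·|Δφ| / |cos C| = 3432·0.07330 / 0.12980 = 1938 nmi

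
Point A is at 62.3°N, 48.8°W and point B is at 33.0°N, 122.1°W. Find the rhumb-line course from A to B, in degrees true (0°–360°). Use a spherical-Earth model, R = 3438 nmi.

238.3°

Meridional parts: M(φ₁)=+1.4002, M(φ₂)=+0.6107 → ΔM = -0.7895;  Δλ = -1.2793 rad
tan C = Δλ / ΔM = +1.6205 → C = 238.32°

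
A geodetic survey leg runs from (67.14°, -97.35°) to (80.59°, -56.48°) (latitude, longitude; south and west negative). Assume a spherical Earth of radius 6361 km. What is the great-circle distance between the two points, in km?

cos σ = sin φ₁ sin φ₂ + cos φ₁ cos φ₂ cos Δλ
      = sin(67.14°)sin(80.59°) + cos(67.14°)cos(80.59°)cos(40.87°) = 0.9571
σ = 16.846° → d = Rσ = 6361·0.29402 = 1870 km

1870 km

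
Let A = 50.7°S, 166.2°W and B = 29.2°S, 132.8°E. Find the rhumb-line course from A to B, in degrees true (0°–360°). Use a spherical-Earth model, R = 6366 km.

Δψ = ln[tan(π/4+φ₂/2)/tan(π/4+φ₁/2)] = +0.4966
Δλ = -1.0647 rad (taken the short way round)
course = atan2(Δλ, Δψ) = 295.01°

295.0°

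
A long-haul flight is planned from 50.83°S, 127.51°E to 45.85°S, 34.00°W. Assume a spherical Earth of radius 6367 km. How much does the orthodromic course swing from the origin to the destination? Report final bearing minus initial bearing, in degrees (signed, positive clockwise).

+155.4°

Initial bearing θ₁ = atan2(sin Δλ cos φ₂, cos φ₁ sin φ₂ − sin φ₁ cos φ₂ cos Δλ) = 192.89°
Final bearing θ₂ = (initial bearing from the destination back to the start) + 180° = 348.33°
Δθ = θ₂ − θ₁ = +155.4°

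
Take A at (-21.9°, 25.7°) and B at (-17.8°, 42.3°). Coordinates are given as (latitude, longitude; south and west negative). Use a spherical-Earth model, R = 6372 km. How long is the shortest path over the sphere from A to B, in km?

Haversine: a = sin²(Δφ/2)+cos φ₁ cos φ₂ sin²(Δλ/2) = 0.01969;  σ = 2·atan2(√a,√(1−a))
σ = 16.132° → d = Rσ = 6372·0.28156 = 1794 km

1794 km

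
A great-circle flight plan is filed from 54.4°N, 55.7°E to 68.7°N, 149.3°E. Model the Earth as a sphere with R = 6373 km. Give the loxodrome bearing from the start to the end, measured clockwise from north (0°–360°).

Δψ = ln[tan(π/4+φ₂/2)/tan(π/4+φ₁/2)] = +0.5349
Δλ = +1.6336 rad (taken the short way round)
course = atan2(Δλ, Δψ) = 71.87°

71.9°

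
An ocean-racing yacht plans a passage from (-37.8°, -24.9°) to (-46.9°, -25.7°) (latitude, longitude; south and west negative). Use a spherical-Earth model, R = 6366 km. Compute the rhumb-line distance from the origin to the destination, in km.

Δψ = ln[tan(π/4+φ₂/2)/tan(π/4+φ₁/2)] = -0.2155;  Δφ = -0.1588 rad,  Δλ = -0.0140 rad
q = Δφ/Δψ = 0.7370
d = R·√(Δφ² + q²Δλ²) = 6366·0.15916 = 1013 km

1013 km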